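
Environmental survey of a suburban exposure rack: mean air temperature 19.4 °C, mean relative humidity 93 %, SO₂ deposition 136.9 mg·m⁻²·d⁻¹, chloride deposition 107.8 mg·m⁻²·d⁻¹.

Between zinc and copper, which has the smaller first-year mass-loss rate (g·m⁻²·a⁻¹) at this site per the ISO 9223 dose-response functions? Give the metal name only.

copper

zinc: f(T) = -0.071·(T−10) [T>10 °C] = -0.6674
  SO₂ term: 0.0129·136.9^0.44·exp(0.046·93-0.6674) = 4.156
  Sd branch = 0.0175·Sd^0.57·e^(0.008·RH+0.085·T) = 2.76 μm/a
  sum: 4.156 + 2.76 → r_corr = 6.916 μm/a
  mass loss = 6.916 μm/a × 7.14 g/cm³ = 49.38 g·m⁻²·a⁻¹
copper: T>10 °C ⇒ hinge -0.080·(19.4−10) = -0.7520
  Pd branch = 0.0053·Pd^0.26·e^(0.059·RH+f) = 2.168 μm/a
  Cl⁻ term: 0.01025·107.8^0.27·exp(0.036·93+0.049·19.4) = 2.669
  sum: 2.168 + 2.669 → r_corr = 4.838 μm/a
  mass loss = 4.838 μm/a × 8.96 g/cm³ = 43.34 g·m⁻²·a⁻¹
Ordering by g·m⁻²·a⁻¹: zinc (49.4) > copper (43.3)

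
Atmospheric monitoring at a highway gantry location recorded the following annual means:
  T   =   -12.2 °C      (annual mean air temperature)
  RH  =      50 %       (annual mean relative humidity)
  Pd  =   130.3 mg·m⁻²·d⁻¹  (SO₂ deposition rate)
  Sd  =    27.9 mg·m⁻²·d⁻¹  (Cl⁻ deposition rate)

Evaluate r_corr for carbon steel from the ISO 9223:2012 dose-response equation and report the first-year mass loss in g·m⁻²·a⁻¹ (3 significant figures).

carbon steel: T≤10 °C ⇒ hinge +0.150·(-12.2−10) = -3.3300
  sulphur-dioxide contribution → 2.167 μm/a
  chloride contribution → 2.568 μm/a
  ⇒ r_corr(carbon steel) = 4.734 μm/a
Convert to mass loss: 4.734 μm/a × 7.85 g/cm³ = 37.17 g·m⁻²·a⁻¹

r_corr = 37.2 g·m⁻²·a⁻¹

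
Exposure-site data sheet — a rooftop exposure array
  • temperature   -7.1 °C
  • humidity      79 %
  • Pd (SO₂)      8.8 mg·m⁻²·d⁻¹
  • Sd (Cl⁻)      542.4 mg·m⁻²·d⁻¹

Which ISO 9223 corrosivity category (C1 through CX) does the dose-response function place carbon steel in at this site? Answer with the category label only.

carbon steel: f(T) = +0.150·(T−10) [T≤10 °C] = -2.5650
  Pd branch = 1.77·Pd^0.52·e^(0.02·RH+f) = 2.048 μm/a
  Cl⁻ term: 0.102·542.4^0.62·exp(0.033·79+0.04·-7.1) = 51.61
  sum: 2.048 + 51.61 → r_corr = 53.66 μm/a
ISO 9223 Table 2 (carbon steel): 50 < 53.7 ≤ 80 μm/a ⇒ C4

C4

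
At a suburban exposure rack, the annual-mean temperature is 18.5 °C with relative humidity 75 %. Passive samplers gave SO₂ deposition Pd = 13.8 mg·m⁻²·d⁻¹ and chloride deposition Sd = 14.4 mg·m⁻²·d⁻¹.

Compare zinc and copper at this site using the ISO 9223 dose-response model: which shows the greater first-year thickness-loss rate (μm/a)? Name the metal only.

zinc: f(T) = -0.071·(T−10) [T>10 °C] = -0.6035
  SO₂ term: 0.0129·13.8^0.44·exp(0.046·75-0.6035) = 0.7053
  Cl⁻ term: 0.0175·14.4^0.57·exp(0.008·75+0.085·18.5) = 0.7028
  sum: 0.7053 + 0.7028 → r_corr = 1.408 μm/a
copper: T>10 °C ⇒ hinge -0.080·(18.5−10) = -0.6800
  SO₂ term: 0.0053·13.8^0.26·exp(0.059·75-0.6800) = 0.4437
  Sd branch = 0.01025·Sd^0.27·e^(0.036·RH+0.049·T) = 0.7758 μm/a
  r_corr = 0.4437 + 0.7758 = 1.22 μm/a
Ordering by μm/a: zinc (1.41) > copper (1.22)

zinc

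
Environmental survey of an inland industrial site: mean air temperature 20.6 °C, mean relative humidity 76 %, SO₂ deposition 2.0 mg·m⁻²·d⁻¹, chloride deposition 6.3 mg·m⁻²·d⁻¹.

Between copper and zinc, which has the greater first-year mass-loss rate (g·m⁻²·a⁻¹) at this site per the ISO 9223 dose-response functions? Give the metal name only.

copper

copper: temperature factor f = -0.080·(10.6) = -0.8480
  sulphur-dioxide contribution → 0.2408 μm/a
  chloride contribution → 0.7131 μm/a
  total first-year rate 0.9539 μm/a
  mass loss = 0.9539 μm/a × 8.96 g/cm³ = 8.547 g·m⁻²·a⁻¹
zinc: f(T) = -0.071·(T−10) [T>10 °C] = -0.7526
  sulphur-dioxide contribution → 0.2719 μm/a
  chloride contribution → 0.5286 μm/a
  total first-year rate 0.8006 μm/a
  mass loss = 0.8006 μm/a × 7.14 g/cm³ = 5.716 g·m⁻²·a⁻¹
Ordering by g·m⁻²·a⁻¹: copper (8.55) > zinc (5.72)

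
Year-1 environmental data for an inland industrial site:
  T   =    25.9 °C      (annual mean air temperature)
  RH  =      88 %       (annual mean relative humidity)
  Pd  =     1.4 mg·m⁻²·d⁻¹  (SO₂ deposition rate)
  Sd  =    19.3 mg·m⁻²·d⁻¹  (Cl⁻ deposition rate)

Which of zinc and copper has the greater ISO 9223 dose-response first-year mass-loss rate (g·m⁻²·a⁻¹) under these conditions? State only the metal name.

zinc: temperature factor f = -0.071·(15.9) = -1.1289
  SO₂ term: 0.0129·1.4^0.44·exp(0.046·88-1.1289) = 0.2771
  Cl⁻ term: 0.0175·19.3^0.57·exp(0.008·88+0.085·25.9) = 1.728
  sum: 0.2771 + 1.728 → r_corr = 2.006 μm/a
  mass loss = 2.006 μm/a × 7.14 g/cm³ = 14.32 g·m⁻²·a⁻¹
copper: T>10 °C ⇒ hinge -0.080·(25.9−10) = -1.2720
  SO₂ term: 0.0053·1.4^0.26·exp(0.059·88-1.2720) = 0.2915
  Sd branch = 0.01025·Sd^0.27·e^(0.036·RH+0.049·T) = 1.927 μm/a
  r_corr = 0.2915 + 1.927 = 2.218 μm/a
  mass loss = 2.218 μm/a × 8.96 g/cm³ = 19.88 g·m⁻²·a⁻¹
Ordering by g·m⁻²·a⁻¹: copper (19.9) > zinc (14.3)

copper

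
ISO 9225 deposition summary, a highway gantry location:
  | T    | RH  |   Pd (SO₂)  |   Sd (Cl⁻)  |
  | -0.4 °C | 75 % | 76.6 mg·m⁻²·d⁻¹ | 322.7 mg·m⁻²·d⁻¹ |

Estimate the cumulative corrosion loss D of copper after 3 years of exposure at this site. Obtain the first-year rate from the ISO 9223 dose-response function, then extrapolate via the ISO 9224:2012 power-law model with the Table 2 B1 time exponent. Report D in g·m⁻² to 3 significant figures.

D(3) = 20.1 g·m⁻²

copper: temperature factor f = +0.126·(-10.4) = -1.3104
  sulphur-dioxide contribution → 0.3688 μm/a
  chloride contribution → 0.7115 μm/a
  total first-year rate 1.08 μm/a
ISO 9224: D(t) = r_corr · t^b with b = 0.667 (copper, B1)
  D(3) = 1.08 × 3^0.667 = 1.08 × 2.081 = 2.248 μm
  Mass loss = 2.248 μm × 8.96 g/cm³ = 20.14 g·m⁻²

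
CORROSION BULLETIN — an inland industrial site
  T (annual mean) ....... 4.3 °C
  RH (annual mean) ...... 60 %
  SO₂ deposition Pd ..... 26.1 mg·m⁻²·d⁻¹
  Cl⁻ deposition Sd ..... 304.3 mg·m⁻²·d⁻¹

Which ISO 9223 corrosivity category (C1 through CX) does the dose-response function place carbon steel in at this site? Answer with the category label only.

C3

carbon steel: temperature factor f = +0.150·(-5.7) = -0.8550
  SO₂ term: 1.77·26.1^0.52·exp(0.02·60-0.8550) = 13.63
  Sd branch = 0.102·Sd^0.62·e^(0.033·RH+0.04·T) = 30.4 μm/a
  sum: 13.63 + 30.4 → r_corr = 44.03 μm/a
Category bounds: 25…50 μm/a bracket r_corr ⇒ C3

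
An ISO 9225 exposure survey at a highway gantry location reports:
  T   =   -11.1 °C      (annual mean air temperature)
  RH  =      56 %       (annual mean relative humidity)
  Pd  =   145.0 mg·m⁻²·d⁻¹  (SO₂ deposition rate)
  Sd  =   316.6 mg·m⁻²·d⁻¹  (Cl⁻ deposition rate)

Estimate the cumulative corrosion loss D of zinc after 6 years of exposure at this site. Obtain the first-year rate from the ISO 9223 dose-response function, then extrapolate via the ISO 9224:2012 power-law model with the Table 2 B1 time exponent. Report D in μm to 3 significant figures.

zinc: temperature factor f = +0.038·(-21.1) = -0.8018
  Pd branch = 0.0129·Pd^0.44·e^(0.046·RH+f) = 0.6794 μm/a
  Sd branch = 0.0175·Sd^0.57·e^(0.008·RH+0.085·T) = 0.2839 μm/a
  sum: 0.6794 + 0.2839 → r_corr = 0.9633 μm/a
ISO 9224: D(t) = r_corr · t^b with b = 0.813 (zinc, B1)
  D(6) = 0.9633 × 6^0.813 = 0.9633 × 4.292 = 4.134 μm

D(6) = 4.13 μm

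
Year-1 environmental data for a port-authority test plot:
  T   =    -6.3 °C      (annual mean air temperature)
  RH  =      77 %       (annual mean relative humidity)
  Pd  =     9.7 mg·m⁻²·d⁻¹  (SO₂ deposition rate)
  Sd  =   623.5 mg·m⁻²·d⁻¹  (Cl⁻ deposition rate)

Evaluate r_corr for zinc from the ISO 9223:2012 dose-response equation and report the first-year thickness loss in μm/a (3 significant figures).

zinc: temperature factor f = +0.038·(-16.3) = -0.6194
  Pd branch = 0.0129·Pd^0.44·e^(0.046·RH+f) = 0.6517 μm/a
  Cl⁻ term: 0.0175·623.5^0.57·exp(0.008·77+0.085·-6.3) = 0.7431
  r_corr = 0.6517 + 0.7431 = 1.395 μm/a

r_corr = 1.39 μm/a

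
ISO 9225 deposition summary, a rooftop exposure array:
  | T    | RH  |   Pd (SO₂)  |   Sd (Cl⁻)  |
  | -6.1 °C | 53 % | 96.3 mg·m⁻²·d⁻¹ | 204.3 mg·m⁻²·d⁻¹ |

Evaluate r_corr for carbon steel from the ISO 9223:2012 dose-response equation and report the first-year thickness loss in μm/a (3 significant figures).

carbon steel: T≤10 °C ⇒ hinge +0.150·(-6.1−10) = -2.4150
  sulphur-dioxide contribution → 4.909 μm/a
  chloride contribution → 12.43 μm/a
  ⇒ r_corr(carbon steel) = 17.34 μm/a

r_corr = 17.3 μm/a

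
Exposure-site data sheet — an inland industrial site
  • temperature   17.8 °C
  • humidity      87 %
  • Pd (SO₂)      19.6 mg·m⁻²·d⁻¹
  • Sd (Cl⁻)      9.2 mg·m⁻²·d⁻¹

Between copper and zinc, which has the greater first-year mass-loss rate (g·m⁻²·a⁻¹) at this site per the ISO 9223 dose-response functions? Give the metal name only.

copper

copper: temperature factor f = -0.080·(7.8) = -0.6240
  Pd branch = 0.0053·Pd^0.26·e^(0.059·RH+f) = 1.044 μm/a
  Cl⁻ term: 0.01025·9.2^0.27·exp(0.036·87+0.049·17.8) = 1.023
  r_corr = 1.044 + 1.023 = 2.067 μm/a
  mass loss = 2.067 μm/a × 8.96 g/cm³ = 18.52 g·m⁻²·a⁻¹
zinc: T>10 °C ⇒ hinge -0.071·(17.8−10) = -0.5538
  SO₂ term: 0.0129·19.6^0.44·exp(0.046·87-0.5538) = 1.502
  Cl⁻ term: 0.0175·9.2^0.57·exp(0.008·87+0.085·17.8) = 0.5646
  r_corr = 1.502 + 0.5646 = 2.067 μm/a
  mass loss = 2.067 μm/a × 7.14 g/cm³ = 14.76 g·m⁻²·a⁻¹
Ordering by g·m⁻²·a⁻¹: copper (18.5) > zinc (14.8)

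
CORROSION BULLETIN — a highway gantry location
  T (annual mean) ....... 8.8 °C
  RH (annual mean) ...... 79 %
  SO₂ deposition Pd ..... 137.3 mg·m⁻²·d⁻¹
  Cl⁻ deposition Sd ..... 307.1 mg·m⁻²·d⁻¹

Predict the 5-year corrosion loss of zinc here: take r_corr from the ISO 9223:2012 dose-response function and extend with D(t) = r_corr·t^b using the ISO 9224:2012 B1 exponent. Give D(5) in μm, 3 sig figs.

zinc: f(T) = +0.038·(T−10) [T≤10 °C] = -0.0456
  Pd branch = 0.0129·Pd^0.44·e^(0.046·RH+f) = 4.07 μm/a
  Cl⁻ term: 0.0175·307.1^0.57·exp(0.008·79+0.085·8.8) = 1.82
  r_corr = 4.07 + 1.82 = 5.89 μm/a
ISO 9224: D(t) = r_corr · t^b with b = 0.813 (zinc, B1)
  D(5) = 5.89 × 5^0.813 = 5.89 × 3.701 = 21.8 μm

D(5) = 21.8 μm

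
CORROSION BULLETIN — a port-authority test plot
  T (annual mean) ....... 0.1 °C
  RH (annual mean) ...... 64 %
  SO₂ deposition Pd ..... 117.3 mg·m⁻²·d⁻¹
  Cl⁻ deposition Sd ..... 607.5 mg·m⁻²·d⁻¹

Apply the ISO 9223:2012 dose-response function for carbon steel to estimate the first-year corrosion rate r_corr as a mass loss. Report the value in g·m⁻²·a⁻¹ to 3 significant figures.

r_corr = 488 g·m⁻²·a⁻¹

carbon steel: f(T) = +0.150·(T−10) [T≤10 °C] = -1.4850
  sulphur-dioxide contribution → 17.18 μm/a
  chloride contribution → 45.02 μm/a
  total first-year rate 62.19 μm/a
Convert to mass loss: 62.19 μm/a × 7.85 g/cm³ = 488.2 g·m⁻²·a⁻¹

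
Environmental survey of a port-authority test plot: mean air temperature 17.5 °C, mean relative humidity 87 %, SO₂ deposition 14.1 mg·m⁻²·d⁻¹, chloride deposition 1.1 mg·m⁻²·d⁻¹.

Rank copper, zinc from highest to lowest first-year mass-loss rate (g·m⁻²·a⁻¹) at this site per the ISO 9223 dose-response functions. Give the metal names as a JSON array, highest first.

copper: f(T) = -0.080·(T−10) [T>10 °C] = -0.6000
  SO₂ term: 0.0053·14.1^0.26·exp(0.059·87-0.6000) = 0.9811
  Sd branch = 0.01025·Sd^0.27·e^(0.036·RH+0.049·T) = 0.5682 μm/a
  sum: 0.9811 + 0.5682 → r_corr = 1.549 μm/a
  mass loss = 1.549 μm/a × 8.96 g/cm³ = 13.88 g·m⁻²·a⁻¹
zinc: f(T) = -0.071·(T−10) [T>10 °C] = -0.5325
  Pd branch = 0.0129·Pd^0.44·e^(0.046·RH+f) = 1.327 μm/a
  Sd branch = 0.0175·Sd^0.57·e^(0.008·RH+0.085·T) = 0.164 μm/a
  r_corr = 1.327 + 0.164 = 1.492 μm/a
  mass loss = 1.492 μm/a × 7.14 g/cm³ = 10.65 g·m⁻²·a⁻¹
Ordering by g·m⁻²·a⁻¹: copper (13.9) > zinc (10.6)

["copper", "zinc"]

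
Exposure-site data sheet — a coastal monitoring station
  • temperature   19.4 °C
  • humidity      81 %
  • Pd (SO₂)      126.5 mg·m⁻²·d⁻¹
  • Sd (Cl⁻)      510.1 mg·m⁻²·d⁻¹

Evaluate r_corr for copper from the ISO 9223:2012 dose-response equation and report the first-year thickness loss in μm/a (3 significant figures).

copper: T>10 °C ⇒ hinge -0.080·(19.4−10) = -0.7520
  Pd branch = 0.0053·Pd^0.26·e^(0.059·RH+f) = 1.046 μm/a
  Cl⁻ term: 0.01025·510.1^0.27·exp(0.036·81+0.049·19.4) = 2.637
  r_corr = 1.046 + 2.637 = 3.683 μm/a

r_corr = 3.68 μm/a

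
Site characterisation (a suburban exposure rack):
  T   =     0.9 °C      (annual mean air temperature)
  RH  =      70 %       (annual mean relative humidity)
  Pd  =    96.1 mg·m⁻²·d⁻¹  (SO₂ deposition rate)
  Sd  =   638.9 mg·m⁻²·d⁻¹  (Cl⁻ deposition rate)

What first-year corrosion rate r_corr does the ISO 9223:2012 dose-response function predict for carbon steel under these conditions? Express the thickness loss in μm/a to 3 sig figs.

r_corr = 78.1 μm/a

carbon steel: T≤10 °C ⇒ hinge +0.150·(0.9−10) = -1.3650
  Pd branch = 1.77·Pd^0.52·e^(0.02·RH+f) = 19.69 μm/a
  Sd branch = 0.102·Sd^0.62·e^(0.033·RH+0.04·T) = 58.46 μm/a
  r_corr = 19.69 + 58.46 = 78.14 μm/a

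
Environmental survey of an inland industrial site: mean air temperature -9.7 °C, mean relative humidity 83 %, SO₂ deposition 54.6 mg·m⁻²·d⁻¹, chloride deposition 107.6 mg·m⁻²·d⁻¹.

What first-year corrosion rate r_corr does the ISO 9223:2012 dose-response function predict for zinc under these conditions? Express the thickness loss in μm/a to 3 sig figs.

zinc: temperature factor f = +0.038·(-19.7) = -0.7486
  SO₂ term: 0.0129·54.6^0.44·exp(0.046·83-0.7486) = 1.614
  Sd branch = 0.0175·Sd^0.57·e^(0.008·RH+0.085·T) = 0.2145 μm/a
  r_corr = 1.614 + 0.2145 = 1.829 μm/a

r_corr = 1.83 μm/a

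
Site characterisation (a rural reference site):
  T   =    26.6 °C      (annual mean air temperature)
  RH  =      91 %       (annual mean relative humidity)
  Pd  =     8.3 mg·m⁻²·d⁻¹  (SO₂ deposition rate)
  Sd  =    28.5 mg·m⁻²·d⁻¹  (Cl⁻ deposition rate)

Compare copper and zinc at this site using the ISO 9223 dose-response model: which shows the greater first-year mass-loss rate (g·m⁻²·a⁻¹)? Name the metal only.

copper: T>10 °C ⇒ hinge -0.080·(26.6−10) = -1.3280
  sulphur-dioxide contribution → 0.5227 μm/a
  chloride contribution → 2.468 μm/a
  ⇒ r_corr(copper) = 2.991 μm/a
  mass loss = 2.991 μm/a × 8.96 g/cm³ = 26.8 g·m⁻²·a⁻¹
zinc: temperature factor f = -0.071·(16.6) = -1.1786
  sulphur-dioxide contribution → 0.6623 μm/a
  chloride contribution → 2.346 μm/a
  ⇒ r_corr(zinc) = 3.009 μm/a
  mass loss = 3.009 μm/a × 7.14 g/cm³ = 21.48 g·m⁻²·a⁻¹
Ordering by g·m⁻²·a⁻¹: copper (26.8) > zinc (21.5)

copper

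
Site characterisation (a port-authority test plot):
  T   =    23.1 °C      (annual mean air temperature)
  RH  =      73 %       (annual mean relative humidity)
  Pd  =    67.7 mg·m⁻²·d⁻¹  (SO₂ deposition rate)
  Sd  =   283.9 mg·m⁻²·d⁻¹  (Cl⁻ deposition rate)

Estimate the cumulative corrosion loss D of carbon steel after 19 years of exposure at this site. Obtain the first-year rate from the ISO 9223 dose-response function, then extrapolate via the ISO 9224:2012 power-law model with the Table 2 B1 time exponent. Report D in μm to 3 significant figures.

D(19) = 599 μm

carbon steel: T>10 °C ⇒ hinge -0.054·(23.1−10) = -0.7074
  SO₂ term: 1.77·67.7^0.52·exp(0.02·73-0.7074) = 33.63
  Cl⁻ term: 0.102·283.9^0.62·exp(0.033·73+0.04·23.1) = 94.86
  r_corr = 33.63 + 94.86 = 128.5 μm/a
Long-term exponent b (ISO 9224 Table 2, B1) = 0.523
  D(19) = 128.5 × 19^0.523 = 128.5 × 4.664 = 599.3 μm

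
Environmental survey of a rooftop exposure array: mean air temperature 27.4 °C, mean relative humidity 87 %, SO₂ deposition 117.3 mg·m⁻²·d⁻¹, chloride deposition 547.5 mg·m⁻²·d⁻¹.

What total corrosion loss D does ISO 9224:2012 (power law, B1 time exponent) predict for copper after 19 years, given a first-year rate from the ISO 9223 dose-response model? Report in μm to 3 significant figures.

copper: T>10 °C ⇒ hinge -0.080·(27.4−10) = -1.3920
  sulphur-dioxide contribution → 0.7709 μm/a
  chloride contribution → 4.936 μm/a
  total first-year rate 5.707 μm/a
ISO 9224: D(t) = r_corr · t^b with b = 0.667 (copper, B1)
  D(19) = 5.707 × 19^0.667 = 5.707 × 7.127 = 40.68 μm

D(19) = 40.7 μm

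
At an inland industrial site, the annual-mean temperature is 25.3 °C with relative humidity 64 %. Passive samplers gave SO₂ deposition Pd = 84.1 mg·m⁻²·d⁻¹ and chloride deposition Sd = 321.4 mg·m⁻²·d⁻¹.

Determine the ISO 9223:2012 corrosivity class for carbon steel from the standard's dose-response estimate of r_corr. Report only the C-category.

C5

carbon steel: T>10 °C ⇒ hinge -0.054·(25.3−10) = -0.8262
  Pd branch = 1.77·Pd^0.52·e^(0.02·RH+f) = 27.92 μm/a
  Sd branch = 0.102·Sd^0.62·e^(0.033·RH+0.04·T) = 83.12 μm/a
  sum: 27.92 + 83.12 → r_corr = 111 μm/a
Category bounds: 80…200 μm/a bracket r_corr ⇒ C5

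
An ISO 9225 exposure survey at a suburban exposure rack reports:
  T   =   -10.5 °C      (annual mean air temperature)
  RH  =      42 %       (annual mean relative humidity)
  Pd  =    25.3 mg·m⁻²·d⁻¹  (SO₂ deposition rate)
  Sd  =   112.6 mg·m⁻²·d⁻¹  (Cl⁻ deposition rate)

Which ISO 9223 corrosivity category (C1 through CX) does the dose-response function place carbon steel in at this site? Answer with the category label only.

C2

carbon steel: T≤10 °C ⇒ hinge +0.150·(-10.5−10) = -3.0750
  SO₂ term: 1.77·25.3^0.52·exp(0.02·42-3.0750) = 1.016
  Sd branch = 0.102·Sd^0.62·e^(0.033·RH+0.04·T) = 5.013 μm/a
  r_corr = 1.016 + 5.013 = 6.029 μm/a
6.03 μm/a falls in (1.3, 25] for carbon steel → category C2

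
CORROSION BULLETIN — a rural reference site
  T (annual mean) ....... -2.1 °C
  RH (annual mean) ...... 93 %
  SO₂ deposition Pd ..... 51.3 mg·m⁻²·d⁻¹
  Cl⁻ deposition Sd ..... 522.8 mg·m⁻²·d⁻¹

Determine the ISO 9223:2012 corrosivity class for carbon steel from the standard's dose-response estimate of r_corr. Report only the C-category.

carbon steel: temperature factor f = +0.150·(-12.1) = -1.8150
  Pd branch = 1.77·Pd^0.52·e^(0.02·RH+f) = 14.35 μm/a
  Sd branch = 0.102·Sd^0.62·e^(0.033·RH+0.04·T) = 97.8 μm/a
  sum: 14.35 + 97.8 → r_corr = 112.1 μm/a
112 μm/a falls in (80, 200] for carbon steel → category C5

C5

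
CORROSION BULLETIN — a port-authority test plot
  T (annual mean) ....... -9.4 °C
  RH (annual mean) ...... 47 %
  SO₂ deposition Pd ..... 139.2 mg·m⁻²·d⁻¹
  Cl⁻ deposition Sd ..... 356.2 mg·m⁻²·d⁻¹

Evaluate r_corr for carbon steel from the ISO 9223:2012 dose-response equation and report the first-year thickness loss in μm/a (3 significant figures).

carbon steel: f(T) = +0.150·(T−10) [T≤10 °C] = -2.9100
  Pd branch = 1.77·Pd^0.52·e^(0.02·RH+f) = 3.214 μm/a
  Cl⁻ term: 0.102·356.2^0.62·exp(0.033·47+0.04·-9.4) = 12.62
  sum: 3.214 + 12.62 → r_corr = 15.83 μm/a

r_corr = 15.8 μm/a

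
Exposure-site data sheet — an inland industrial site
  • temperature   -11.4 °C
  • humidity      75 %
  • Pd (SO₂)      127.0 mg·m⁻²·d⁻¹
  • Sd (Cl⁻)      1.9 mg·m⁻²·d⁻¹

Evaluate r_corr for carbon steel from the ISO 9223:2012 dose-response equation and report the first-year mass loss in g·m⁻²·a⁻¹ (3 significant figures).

carbon steel: T≤10 °C ⇒ hinge +0.150·(-11.4−10) = -3.2100
  SO₂ term: 1.77·127.0^0.52·exp(0.02·75-3.2100) = 3.975
  Sd branch = 0.102·Sd^0.62·e^(0.033·RH+0.04·T) = 1.144 μm/a
  sum: 3.975 + 1.144 → r_corr = 5.118 μm/a
Convert to mass loss: 5.118 μm/a × 7.85 g/cm³ = 40.18 g·m⁻²·a⁻¹

r_corr = 40.2 g·m⁻²·a⁻¹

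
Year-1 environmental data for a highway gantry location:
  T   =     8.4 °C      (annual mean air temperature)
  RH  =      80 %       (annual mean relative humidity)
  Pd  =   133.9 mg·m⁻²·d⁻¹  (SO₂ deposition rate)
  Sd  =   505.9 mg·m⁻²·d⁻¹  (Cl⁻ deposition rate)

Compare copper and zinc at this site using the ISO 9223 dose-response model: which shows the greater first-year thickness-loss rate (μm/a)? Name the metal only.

zinc

copper: temperature factor f = +0.126·(-1.6) = -0.2016
  SO₂ term: 0.0053·133.9^0.26·exp(0.059·80-0.2016) = 1.736
  Cl⁻ term: 0.01025·505.9^0.27·exp(0.036·80+0.049·8.4) = 1.48
  r_corr = 1.736 + 1.48 = 3.216 μm/a
zinc: temperature factor f = +0.038·(-1.6) = -0.0608
  Pd branch = 0.0129·Pd^0.44·e^(0.046·RH+f) = 4.151 μm/a
  Sd branch = 0.0175·Sd^0.57·e^(0.008·RH+0.085·T) = 2.357 μm/a
  sum: 4.151 + 2.357 → r_corr = 6.508 μm/a
Ordering by μm/a: zinc (6.51) > copper (3.22)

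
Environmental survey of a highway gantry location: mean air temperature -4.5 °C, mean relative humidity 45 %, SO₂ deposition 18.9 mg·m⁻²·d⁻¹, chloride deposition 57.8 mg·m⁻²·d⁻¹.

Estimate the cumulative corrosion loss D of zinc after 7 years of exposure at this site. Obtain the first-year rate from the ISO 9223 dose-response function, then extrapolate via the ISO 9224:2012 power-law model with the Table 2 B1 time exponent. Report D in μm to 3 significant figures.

zinc: f(T) = +0.038·(T−10) [T≤10 °C] = -0.5510
  Pd branch = 0.0129·Pd^0.44·e^(0.046·RH+f) = 0.2147 μm/a
  Sd branch = 0.0175·Sd^0.57·e^(0.008·RH+0.085·T) = 0.1728 μm/a
  r_corr = 0.2147 + 0.1728 = 0.3876 μm/a
ISO 9224: D(t) = r_corr · t^b with b = 0.813 (zinc, B1)
  D(7) = 0.3876 × 7^0.813 = 0.3876 × 4.865 = 1.885 μm

D(7) = 1.89 μm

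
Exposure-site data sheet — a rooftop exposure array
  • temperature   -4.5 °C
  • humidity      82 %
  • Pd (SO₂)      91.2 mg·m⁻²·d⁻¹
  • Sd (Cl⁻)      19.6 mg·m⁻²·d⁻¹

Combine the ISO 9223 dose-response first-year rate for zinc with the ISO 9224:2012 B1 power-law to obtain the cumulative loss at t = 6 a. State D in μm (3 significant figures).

zinc: T≤10 °C ⇒ hinge +0.038·(-4.5−10) = -0.5510
  sulphur-dioxide contribution → 2.354 μm/a
  chloride contribution → 0.1254 μm/a
  ⇒ r_corr(zinc) = 2.48 μm/a
Long-term exponent b (ISO 9224 Table 2, B1) = 0.813
  D(6) = 2.48 × 6^0.813 = 2.48 × 4.292 = 10.64 μm

D(6) = 10.6 μm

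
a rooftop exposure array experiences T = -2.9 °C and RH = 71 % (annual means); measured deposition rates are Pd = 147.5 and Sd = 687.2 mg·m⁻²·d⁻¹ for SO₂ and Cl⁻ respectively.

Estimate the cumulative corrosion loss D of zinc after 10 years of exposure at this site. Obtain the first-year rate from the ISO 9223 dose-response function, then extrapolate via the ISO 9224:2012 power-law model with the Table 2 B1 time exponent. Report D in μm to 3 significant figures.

D(10) = 18.6 μm

zinc: temperature factor f = +0.038·(-12.9) = -0.4902
  Pd branch = 0.0129·Pd^0.44·e^(0.046·RH+f) = 1.864 μm/a
  Cl⁻ term: 0.0175·687.2^0.57·exp(0.008·71+0.085·-2.9) = 0.9995
  r_corr = 1.864 + 0.9995 = 2.863 μm/a
ISO 9224: D(t) = r_corr · t^b with b = 0.813 (zinc, B1)
  D(10) = 2.863 × 10^0.813 = 2.863 × 6.501 = 18.61 μm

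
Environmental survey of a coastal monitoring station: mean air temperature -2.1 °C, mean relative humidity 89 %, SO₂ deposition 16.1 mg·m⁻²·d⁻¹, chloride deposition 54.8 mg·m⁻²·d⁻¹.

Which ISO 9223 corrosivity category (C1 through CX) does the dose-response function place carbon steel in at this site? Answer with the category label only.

C3

carbon steel: T≤10 °C ⇒ hinge +0.150·(-2.1−10) = -1.8150
  sulphur-dioxide contribution → 7.25 μm/a
  chloride contribution → 21.17 μm/a
  ⇒ r_corr(carbon steel) = 28.42 μm/a
ISO 9223 Table 2 (carbon steel): 25 < 28.4 ≤ 50 μm/a ⇒ C3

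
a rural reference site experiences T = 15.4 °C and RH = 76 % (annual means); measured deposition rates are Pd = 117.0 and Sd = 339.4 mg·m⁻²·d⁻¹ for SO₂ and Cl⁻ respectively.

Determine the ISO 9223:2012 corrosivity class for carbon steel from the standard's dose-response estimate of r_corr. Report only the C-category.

carbon steel: f(T) = -0.054·(T−10) [T>10 °C] = -0.2916
  SO₂ term: 1.77·117.0^0.52·exp(0.02·76-0.2916) = 71.93
  Sd branch = 0.102·Sd^0.62·e^(0.033·RH+0.04·T) = 85.98 μm/a
  r_corr = 71.93 + 85.98 = 157.9 μm/a
158 μm/a falls in (80, 200] for carbon steel → category C5

C5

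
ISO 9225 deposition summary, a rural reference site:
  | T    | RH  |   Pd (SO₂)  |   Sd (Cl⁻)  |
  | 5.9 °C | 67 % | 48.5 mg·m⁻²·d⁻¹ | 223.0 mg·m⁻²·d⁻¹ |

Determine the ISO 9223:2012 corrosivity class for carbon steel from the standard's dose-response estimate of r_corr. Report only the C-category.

C4

carbon steel: f(T) = +0.150·(T−10) [T≤10 °C] = -0.6150
  Pd branch = 1.77·Pd^0.52·e^(0.02·RH+f) = 27.51 μm/a
  Cl⁻ term: 0.102·223.0^0.62·exp(0.033·67+0.04·5.9) = 33.67
  r_corr = 27.51 + 33.67 = 61.18 μm/a
ISO 9223 Table 2 (carbon steel): 50 < 61.2 ≤ 80 μm/a ⇒ C4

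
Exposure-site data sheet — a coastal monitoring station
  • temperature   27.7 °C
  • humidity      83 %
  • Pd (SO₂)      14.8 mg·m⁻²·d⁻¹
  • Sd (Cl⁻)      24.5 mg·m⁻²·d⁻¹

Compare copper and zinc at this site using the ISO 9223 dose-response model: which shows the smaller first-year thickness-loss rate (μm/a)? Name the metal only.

copper: temperature factor f = -0.080·(17.7) = -1.4160
  sulphur-dioxide contribution → 0.347 μm/a
  chloride contribution → 1.875 μm/a
  total first-year rate 2.222 μm/a
zinc: temperature factor f = -0.071·(17.7) = -1.2567
  sulphur-dioxide contribution → 0.5468 μm/a
  chloride contribution → 2.217 μm/a
  ⇒ r_corr(zinc) = 2.764 μm/a
Ordering by μm/a: zinc (2.76) > copper (2.22)

copper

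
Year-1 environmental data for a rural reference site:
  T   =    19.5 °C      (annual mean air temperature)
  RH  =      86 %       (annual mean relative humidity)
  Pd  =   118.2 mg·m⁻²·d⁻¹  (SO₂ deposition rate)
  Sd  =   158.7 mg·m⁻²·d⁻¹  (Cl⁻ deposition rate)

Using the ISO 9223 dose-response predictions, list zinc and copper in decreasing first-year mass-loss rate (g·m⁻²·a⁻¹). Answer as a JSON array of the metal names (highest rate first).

["zinc", "copper"]

zinc: T>10 °C ⇒ hinge -0.071·(19.5−10) = -0.6745
  sulphur-dioxide contribution → 2.803 μm/a
  chloride contribution → 3.281 μm/a
  ⇒ r_corr(zinc) = 6.084 μm/a
  mass loss = 6.084 μm/a × 7.14 g/cm³ = 43.44 g·m⁻²·a⁻¹
copper: f(T) = -0.080·(T−10) [T>10 °C] = -0.7600
  sulphur-dioxide contribution → 1.37 μm/a
  chloride contribution → 2.314 μm/a
  total first-year rate 3.684 μm/a
  mass loss = 3.684 μm/a × 8.96 g/cm³ = 33.01 g·m⁻²·a⁻¹
Ordering by g·m⁻²·a⁻¹: zinc (43.4) > copper (33)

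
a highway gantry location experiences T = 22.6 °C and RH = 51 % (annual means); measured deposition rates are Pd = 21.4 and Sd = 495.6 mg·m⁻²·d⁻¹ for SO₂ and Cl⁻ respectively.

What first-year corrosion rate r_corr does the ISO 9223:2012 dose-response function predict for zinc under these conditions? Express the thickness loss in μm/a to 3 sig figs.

zinc: f(T) = -0.071·(T−10) [T>10 °C] = -0.8946
  Pd branch = 0.0129·Pd^0.44·e^(0.046·RH+f) = 0.212 μm/a
  Cl⁻ term: 0.0175·495.6^0.57·exp(0.008·51+0.085·22.6) = 6.176
  r_corr = 0.212 + 6.176 = 6.388 μm/a

r_corr = 6.39 μm/a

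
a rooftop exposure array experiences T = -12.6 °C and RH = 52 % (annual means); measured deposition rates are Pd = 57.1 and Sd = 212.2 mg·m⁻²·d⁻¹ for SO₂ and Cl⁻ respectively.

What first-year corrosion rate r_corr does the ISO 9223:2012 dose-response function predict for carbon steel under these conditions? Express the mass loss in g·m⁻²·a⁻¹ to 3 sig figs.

carbon steel: temperature factor f = +0.150·(-22.6) = -3.3900
  sulphur-dioxide contribution → 1.383 μm/a
  chloride contribution → 9.496 μm/a
  ⇒ r_corr(carbon steel) = 10.88 μm/a
Convert to mass loss: 10.88 μm/a × 7.85 g/cm³ = 85.4 g·m⁻²·a⁻¹

r_corr = 85.4 g·m⁻²·a⁻¹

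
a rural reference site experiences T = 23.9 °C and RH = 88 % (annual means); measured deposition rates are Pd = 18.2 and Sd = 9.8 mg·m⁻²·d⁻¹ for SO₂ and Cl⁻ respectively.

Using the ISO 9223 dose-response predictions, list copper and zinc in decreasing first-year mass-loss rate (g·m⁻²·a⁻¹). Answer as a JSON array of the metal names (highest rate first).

copper: temperature factor f = -0.080·(13.9) = -1.1120
  SO₂ term: 0.0053·18.2^0.26·exp(0.059·88-1.1120) = 0.6665
  Cl⁻ term: 0.01025·9.8^0.27·exp(0.036·88+0.049·23.9) = 1.455
  sum: 0.6665 + 1.455 → r_corr = 2.121 μm/a
  mass loss = 2.121 μm/a × 8.96 g/cm³ = 19.01 g·m⁻²·a⁻¹
zinc: T>10 °C ⇒ hinge -0.071·(23.9−10) = -0.9869
  Pd branch = 0.0129·Pd^0.44·e^(0.046·RH+f) = 0.9873 μm/a
  Sd branch = 0.0175·Sd^0.57·e^(0.008·RH+0.085·T) = 0.9909 μm/a
  r_corr = 0.9873 + 0.9909 = 1.978 μm/a
  mass loss = 1.978 μm/a × 7.14 g/cm³ = 14.12 g·m⁻²·a⁻¹
Ordering by g·m⁻²·a⁻¹: copper (19) > zinc (14.1)

["copper", "zinc"]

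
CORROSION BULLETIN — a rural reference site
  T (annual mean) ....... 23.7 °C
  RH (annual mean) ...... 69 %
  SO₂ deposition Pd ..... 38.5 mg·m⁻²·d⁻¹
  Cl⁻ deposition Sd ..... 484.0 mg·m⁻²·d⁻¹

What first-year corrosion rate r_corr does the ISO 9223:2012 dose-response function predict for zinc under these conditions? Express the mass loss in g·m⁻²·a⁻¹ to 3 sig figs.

zinc: temperature factor f = -0.071·(13.7) = -0.9727
  sulphur-dioxide contribution → 0.581 μm/a
  chloride contribution → 7.727 μm/a
  ⇒ r_corr(zinc) = 8.308 μm/a
Convert to mass loss: 8.308 μm/a × 7.14 g/cm³ = 59.32 g·m⁻²·a⁻¹

r_corr = 59.3 g·m⁻²·a⁻¹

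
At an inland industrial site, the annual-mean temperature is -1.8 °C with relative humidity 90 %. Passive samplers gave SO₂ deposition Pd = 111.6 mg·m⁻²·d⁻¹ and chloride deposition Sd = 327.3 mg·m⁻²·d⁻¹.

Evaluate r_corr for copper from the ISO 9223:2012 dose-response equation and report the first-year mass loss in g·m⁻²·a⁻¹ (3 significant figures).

r_corr = 17.7 g·m⁻²·a⁻¹

copper: f(T) = +0.126·(T−10) [T≤10 °C] = -1.4868
  Pd branch = 0.0053·Pd^0.26·e^(0.059·RH+f) = 0.8262 μm/a
  Cl⁻ term: 0.01025·327.3^0.27·exp(0.036·90+0.049·-1.8) = 1.144
  r_corr = 0.8262 + 1.144 = 1.971 μm/a
Convert to mass loss: 1.971 μm/a × 8.96 g/cm³ = 17.66 g·m⁻²·a⁻¹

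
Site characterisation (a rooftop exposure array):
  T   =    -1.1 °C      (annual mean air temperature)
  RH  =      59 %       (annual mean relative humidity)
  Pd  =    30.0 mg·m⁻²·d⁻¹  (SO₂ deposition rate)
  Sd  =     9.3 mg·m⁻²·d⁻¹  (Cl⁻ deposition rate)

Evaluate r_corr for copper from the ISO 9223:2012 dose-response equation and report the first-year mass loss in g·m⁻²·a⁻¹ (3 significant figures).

r_corr = 2.25 g·m⁻²·a⁻¹

copper: temperature factor f = +0.126·(-11.1) = -1.3986
  SO₂ term: 0.0053·30.0^0.26·exp(0.059·59-1.3986) = 0.103
  Cl⁻ term: 0.01025·9.3^0.27·exp(0.036·59+0.049·-1.1) = 0.1483
  sum: 0.103 + 0.1483 → r_corr = 0.2513 μm/a
Convert to mass loss: 0.2513 μm/a × 8.96 g/cm³ = 2.252 g·m⁻²·a⁻¹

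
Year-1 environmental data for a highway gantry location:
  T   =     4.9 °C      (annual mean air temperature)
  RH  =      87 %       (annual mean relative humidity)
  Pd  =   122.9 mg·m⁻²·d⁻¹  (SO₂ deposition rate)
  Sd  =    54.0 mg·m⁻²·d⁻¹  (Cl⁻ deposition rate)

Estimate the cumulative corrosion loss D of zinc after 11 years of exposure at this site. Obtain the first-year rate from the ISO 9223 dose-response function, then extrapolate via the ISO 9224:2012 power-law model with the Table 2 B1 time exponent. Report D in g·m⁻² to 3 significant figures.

D(11) = 268 g·m⁻²

zinc: T≤10 °C ⇒ hinge +0.038·(4.9−10) = -0.1938
  SO₂ term: 0.0129·122.9^0.44·exp(0.046·87-0.1938) = 4.829
  Cl⁻ term: 0.0175·54.0^0.57·exp(0.008·87+0.085·4.9) = 0.5172
  sum: 4.829 + 0.5172 → r_corr = 5.346 μm/a
Long-term exponent b (ISO 9224 Table 2, B1) = 0.813
  D(11) = 5.346 × 11^0.813 = 5.346 × 7.025 = 37.56 μm
  Mass loss = 37.56 μm × 7.14 g/cm³ = 268.2 g·m⁻²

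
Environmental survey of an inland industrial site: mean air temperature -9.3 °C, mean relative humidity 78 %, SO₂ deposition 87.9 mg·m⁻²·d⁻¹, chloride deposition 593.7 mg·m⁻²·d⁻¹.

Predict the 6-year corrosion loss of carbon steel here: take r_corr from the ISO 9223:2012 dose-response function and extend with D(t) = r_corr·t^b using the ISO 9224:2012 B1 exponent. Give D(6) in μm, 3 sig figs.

D(6) = 136 μm

carbon steel: temperature factor f = +0.150·(-19.3) = -2.8950
  Pd branch = 1.77·Pd^0.52·e^(0.02·RH+f) = 4.776 μm/a
  Cl⁻ term: 0.102·593.7^0.62·exp(0.033·78+0.04·-9.3) = 48.36
  r_corr = 4.776 + 48.36 = 53.14 μm/a
Long-term exponent b (ISO 9224 Table 2, B1) = 0.523
  D(6) = 53.14 × 6^0.523 = 53.14 × 2.553 = 135.6 μm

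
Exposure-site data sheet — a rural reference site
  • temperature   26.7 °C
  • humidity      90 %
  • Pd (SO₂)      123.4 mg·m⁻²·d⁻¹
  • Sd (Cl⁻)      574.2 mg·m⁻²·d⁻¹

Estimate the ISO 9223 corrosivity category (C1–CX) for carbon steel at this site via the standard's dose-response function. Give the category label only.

CX

carbon steel: temperature factor f = -0.054·(16.7) = -0.9018
  Pd branch = 1.77·Pd^0.52·e^(0.02·RH+f) = 53.15 μm/a
  Sd branch = 0.102·Sd^0.62·e^(0.033·RH+0.04·T) = 297.1 μm/a
  r_corr = 53.15 + 297.1 = 350.3 μm/a
350 μm/a falls in (200, 700] for carbon steel → category CX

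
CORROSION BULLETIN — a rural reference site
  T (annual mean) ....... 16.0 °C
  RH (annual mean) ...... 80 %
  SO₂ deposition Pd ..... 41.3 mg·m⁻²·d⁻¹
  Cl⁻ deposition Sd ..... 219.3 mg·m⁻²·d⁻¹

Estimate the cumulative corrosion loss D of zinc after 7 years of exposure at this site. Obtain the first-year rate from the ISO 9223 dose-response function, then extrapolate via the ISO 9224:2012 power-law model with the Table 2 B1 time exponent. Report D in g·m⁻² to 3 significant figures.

zinc: T>10 °C ⇒ hinge -0.071·(16.0−10) = -0.4260
  SO₂ term: 0.0129·41.3^0.44·exp(0.046·80-0.4260) = 1.717
  Cl⁻ term: 0.0175·219.3^0.57·exp(0.008·80+0.085·16.0) = 2.793
  r_corr = 1.717 + 2.793 = 4.51 μm/a
Power-law: D(7) = r_corr · 7^0.813
  D(7) = 4.51 × 7^0.813 = 4.51 × 4.865 = 21.94 μm
  Mass loss = 21.94 μm × 7.14 g/cm³ = 156.6 g·m⁻²

D(7) = 157 g·m⁻²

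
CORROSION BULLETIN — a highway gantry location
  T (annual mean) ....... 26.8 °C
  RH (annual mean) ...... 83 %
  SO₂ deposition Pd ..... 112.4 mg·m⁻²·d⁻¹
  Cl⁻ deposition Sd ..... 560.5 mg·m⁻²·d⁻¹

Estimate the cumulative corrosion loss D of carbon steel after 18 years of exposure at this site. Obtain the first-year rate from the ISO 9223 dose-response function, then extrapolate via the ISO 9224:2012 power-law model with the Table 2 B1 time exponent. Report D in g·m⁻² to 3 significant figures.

D(18) = 9.86e+03 g·m⁻²

carbon steel: T>10 °C ⇒ hinge -0.054·(26.8−10) = -0.9072
  sulphur-dioxide contribution → 43.78 μm/a
  chloride contribution → 233.2 μm/a
  total first-year rate 277 μm/a
ISO 9224: D(t) = r_corr · t^b with b = 0.523 (carbon steel, B1)
  D(18) = 277 × 18^0.523 = 277 × 4.534 = 1256 μm
  Mass loss = 1256 μm × 7.85 g/cm³ = 9861 g·m⁻²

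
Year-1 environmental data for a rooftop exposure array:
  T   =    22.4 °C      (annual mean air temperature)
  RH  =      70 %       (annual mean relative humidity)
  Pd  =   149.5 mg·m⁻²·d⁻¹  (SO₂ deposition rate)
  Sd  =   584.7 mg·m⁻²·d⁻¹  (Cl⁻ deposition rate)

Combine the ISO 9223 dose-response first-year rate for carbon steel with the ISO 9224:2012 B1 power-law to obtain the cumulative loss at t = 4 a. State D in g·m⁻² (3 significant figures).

D(4) = 2.92e+03 g·m⁻²

carbon steel: temperature factor f = -0.054·(12.4) = -0.6696
  sulphur-dioxide contribution → 49.66 μm/a
  chloride contribution → 130.8 μm/a
  total first-year rate 180.4 μm/a
ISO 9224: D(t) = r_corr · t^b with b = 0.523 (carbon steel, B1)
  D(4) = 180.4 × 4^0.523 = 180.4 × 2.065 = 372.5 μm
  Mass loss = 372.5 μm × 7.85 g/cm³ = 2924 g·m⁻²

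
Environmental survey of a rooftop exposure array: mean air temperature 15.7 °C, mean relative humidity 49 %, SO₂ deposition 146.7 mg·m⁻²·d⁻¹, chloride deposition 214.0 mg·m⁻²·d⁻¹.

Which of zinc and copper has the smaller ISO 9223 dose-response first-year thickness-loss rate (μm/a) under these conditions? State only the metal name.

zinc: temperature factor f = -0.071·(5.7) = -0.4047
  sulphur-dioxide contribution → 0.7361 μm/a
  chloride contribution → 2.095 μm/a
  ⇒ r_corr(zinc) = 2.831 μm/a
copper: temperature factor f = -0.080·(5.7) = -0.4560
  sulphur-dioxide contribution → 0.2213 μm/a
  chloride contribution → 0.5497 μm/a
  total first-year rate 0.771 μm/a
Ordering by μm/a: zinc (2.83) > copper (0.771)

copper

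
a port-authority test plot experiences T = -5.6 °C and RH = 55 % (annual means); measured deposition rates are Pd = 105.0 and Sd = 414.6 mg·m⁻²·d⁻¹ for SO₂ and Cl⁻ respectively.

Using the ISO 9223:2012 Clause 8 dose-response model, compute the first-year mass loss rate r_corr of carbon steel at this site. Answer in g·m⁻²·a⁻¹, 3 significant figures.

r_corr = 210 g·m⁻²·a⁻¹

carbon steel: temperature factor f = +0.150·(-15.6) = -2.3400
  sulphur-dioxide contribution → 5.761 μm/a
  chloride contribution → 21.01 μm/a
  ⇒ r_corr(carbon steel) = 26.77 μm/a
Convert to mass loss: 26.77 μm/a × 7.85 g/cm³ = 210.2 g·m⁻²·a⁻¹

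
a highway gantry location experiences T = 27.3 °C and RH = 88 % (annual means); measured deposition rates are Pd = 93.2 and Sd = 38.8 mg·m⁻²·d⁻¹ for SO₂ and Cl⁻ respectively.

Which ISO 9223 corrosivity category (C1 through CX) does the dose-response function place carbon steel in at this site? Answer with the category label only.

carbon steel: f(T) = -0.054·(T−10) [T>10 °C] = -0.9342
  Pd branch = 1.77·Pd^0.52·e^(0.02·RH+f) = 42.73 μm/a
  Sd branch = 0.102·Sd^0.62·e^(0.033·RH+0.04·T) = 53.59 μm/a
  sum: 42.73 + 53.59 → r_corr = 96.32 μm/a
ISO 9223 Table 2 (carbon steel): 80 < 96.3 ≤ 200 μm/a ⇒ C5

C5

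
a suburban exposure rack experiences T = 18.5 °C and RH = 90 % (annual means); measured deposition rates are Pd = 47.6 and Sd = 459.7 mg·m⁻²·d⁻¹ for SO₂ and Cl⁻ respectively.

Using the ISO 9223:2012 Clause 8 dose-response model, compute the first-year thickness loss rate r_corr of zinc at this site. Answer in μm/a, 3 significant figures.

r_corr = 8.13 μm/a

zinc: T>10 °C ⇒ hinge -0.071·(18.5−10) = -0.6035
  sulphur-dioxide contribution → 2.424 μm/a
  chloride contribution → 5.705 μm/a
  ⇒ r_corr(zinc) = 8.13 μm/a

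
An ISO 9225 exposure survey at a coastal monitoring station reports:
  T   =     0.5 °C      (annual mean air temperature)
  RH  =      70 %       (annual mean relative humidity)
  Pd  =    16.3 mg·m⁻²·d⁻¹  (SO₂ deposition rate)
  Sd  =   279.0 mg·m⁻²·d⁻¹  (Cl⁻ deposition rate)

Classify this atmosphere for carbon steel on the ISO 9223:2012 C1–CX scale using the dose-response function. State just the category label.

carbon steel: temperature factor f = +0.150·(-9.5) = -1.4250
  SO₂ term: 1.77·16.3^0.52·exp(0.02·70-1.4250) = 7.37
  Cl⁻ term: 0.102·279.0^0.62·exp(0.033·70+0.04·0.5) = 34.42
  r_corr = 7.37 + 34.42 = 41.79 μm/a
Category bounds: 25…50 μm/a bracket r_corr ⇒ C3

C3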